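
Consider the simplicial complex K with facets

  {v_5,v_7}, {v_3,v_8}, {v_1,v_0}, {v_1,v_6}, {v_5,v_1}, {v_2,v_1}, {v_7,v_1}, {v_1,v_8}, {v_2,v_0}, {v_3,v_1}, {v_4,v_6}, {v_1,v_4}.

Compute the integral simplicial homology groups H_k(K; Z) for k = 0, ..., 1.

H_0 ≅ Z,  H_1 ≅ Z^4.

Fix the vertex order v_0 < v_1 < v_2 < v_3 < v_4 < v_5 < v_6 < v_7 < v_8 and write every simplex with vertices in increasing order. Then dim K = 1 and the simplices of K are:

  0-simplices (9): [v_0], [v_1], [v_2], [v_3], [v_4], [v_5], [v_6], [v_7], [v_8]
  1-simplices (12): [v_0,v_1], [v_0,v_2], [v_1,v_2], [v_1,v_3], [v_1,v_4], [v_1,v_5], [v_1,v_6], [v_1,v_7], [v_1,v_8], [v_3,v_8], [v_4,v_6], [v_5,v_7]

so the chain groups are C_0 ≅ Z^9, C_1 ≅ Z^12.

∂_1: C_1 → C_0 is given by ∂[p,q] = [q] − [p]. For instance
  ∂[v_0,v_1] = [v_1] − [v_0].
The 9×12 boundary matrix has rank 8 and Smith normal form diag(1,1,1,1,1,1,1,1).

Reading off H_k = ker ∂_k / im ∂_{k+1}:

  H_0: rank C_0 − rank ∂_1 = 9 − 8 = 1, and the invariant factors of ∂_1 are all 1, so H_0 ≅ Z.
  H_1: rank ker ∂_1 − rank ∂_2 = (12 − 8) − 0 = 4, and there is no ∂_2, so H_1 ≅ Z^4.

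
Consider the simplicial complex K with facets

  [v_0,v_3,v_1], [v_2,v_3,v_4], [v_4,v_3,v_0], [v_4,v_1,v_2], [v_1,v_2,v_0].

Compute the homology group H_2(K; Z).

H_2 ≅ 0.

K has 5 vertices, 10 edges, 5 triangles.
rank ∂_2 = 5, rank ∂_3 = 0 ⇒ b_2 = 5 − 5 − 0 = 0. So H_2 = 0.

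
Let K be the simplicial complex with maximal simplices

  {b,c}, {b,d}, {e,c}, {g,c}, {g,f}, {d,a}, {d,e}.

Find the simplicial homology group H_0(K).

K has 7 vertices, 7 edges.
rank ∂_0 = 0, rank ∂_1 = 6 ⇒ b_0 = 7 − 0 − 6 = 1; all invariant factors of ∂_1 are 1 so no torsion. So H_0 = Z.

H_0 ≅ Z.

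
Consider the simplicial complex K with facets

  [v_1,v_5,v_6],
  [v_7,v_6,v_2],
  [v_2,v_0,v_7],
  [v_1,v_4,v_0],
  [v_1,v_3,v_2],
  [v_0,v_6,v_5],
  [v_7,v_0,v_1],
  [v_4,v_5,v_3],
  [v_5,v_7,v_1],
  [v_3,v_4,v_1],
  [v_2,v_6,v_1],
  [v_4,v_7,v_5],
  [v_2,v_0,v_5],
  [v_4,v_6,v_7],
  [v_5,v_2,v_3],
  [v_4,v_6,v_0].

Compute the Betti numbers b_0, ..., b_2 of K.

We work with the vertex ordering v_0 < v_1 < v_2 < v_3 < v_4 < v_5 < v_6 < v_7. The simplices of K, each written with vertices in increasing order, are:

  0-simplices (8): [v_0], [v_1], [v_2], [v_3], [v_4], [v_5], [v_6], [v_7]
  1-simplices (24): (24 of them)
  2-simplices (16): (16 of them)

giving chain groups C_0 ≅ Z^8, C_1 ≅ Z^24, C_2 ≅ Z^16.

∂_1: C_1 → C_0 sends each edge [p,q] (with p < q) to q − p. For instance
  ∂[v_1,v_7] = [v_7] − [v_1].
The resulting 8×24 matrix has rank 7, and its Smith normal form has invariant factors (1,1,1,1,1,1,1).

Boundary ∂_2: C_2 → C_1 acts by ∂[p,q,r] = [q,r] − [p,r] + [p,q]. For instance
  ∂[v_1,v_2,v_6] = [v_2,v_6] − [v_1,v_6] + [v_1,v_2],
  ∂[v_1,v_2,v_3] = [v_2,v_3] − [v_1,v_3] + [v_1,v_2].
The 24×16 boundary matrix has rank 15 and Smith normal form diag(1,1,1,1,1,1,1,1,1,1,1,1,1,1,1).

From H_k ≅ ker(∂_k) / im(∂_{k+1}) we obtain:

  H_0: rank C_0 − rank ∂_1 = 8 − 7 = 1, and the invariant factors of ∂_1 are all 1, so H_0 ≅ Z.
  H_1: rank ker ∂_1 − rank ∂_2 = (24 − 7) − 15 = 2, and the invariant factors of ∂_2 are all 1, so H_1 ≅ Z^2.
  H_2: rank ker ∂_2 − rank ∂_3 = (16 − 15) − 0 = 1, and there is no ∂_3, so H_2 ≅ Z.

Hence the Betti numbers are b_0 = 1, b_1 = 2, b_2 = 1.

b_0 = 1, b_1 = 2, b_2 = 1.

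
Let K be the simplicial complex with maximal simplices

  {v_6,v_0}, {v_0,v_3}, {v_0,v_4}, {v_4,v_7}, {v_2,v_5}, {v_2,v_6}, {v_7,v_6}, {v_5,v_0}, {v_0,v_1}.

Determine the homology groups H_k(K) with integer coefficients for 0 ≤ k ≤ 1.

Take the total order v_0 < v_1 < v_2 < v_3 < v_4 < v_5 < v_6 < v_7 on the vertex set. Then K (dimension 1) consists of the simplices:

  0-simplices (8): [v_0], [v_1], [v_2], [v_3], [v_4], [v_5], [v_6], [v_7]
  1-simplices (9): [v_0,v_1], [v_0,v_3], [v_0,v_4], [v_0,v_5], [v_0,v_6], [v_2,v_5], [v_2,v_6], [v_4,v_7], [v_6,v_7]

Hence C_0 ≅ Z^8, C_1 ≅ Z^9.

∂_1: C_1 → C_0 maps an edge to its endpoints' difference, ∂[p,q] = q − p. For instance
  ∂[v_2,v_5] = [v_5] − [v_2].
This gives a 8×9 integer matrix of rank 7; reducing to Smith normal form yields diagonal entries (1,1,1,1,1,1,1).

From H_k ≅ ker(∂_k) / im(∂_{k+1}) we obtain:

  H_0: rank C_0 − rank ∂_1 = 8 − 7 = 1, and the invariant factors of ∂_1 are all 1, so H_0 ≅ Z.
  H_1: rank ker ∂_1 − rank ∂_2 = (9 − 7) − 0 = 2, and there is no ∂_2, so H_1 ≅ Z^2.

As a check, the Euler characteristic is 8 − 9 = -1, which agrees with 1 − 2 = -1.

H_0 ≅ Z,  H_1 ≅ Z^2.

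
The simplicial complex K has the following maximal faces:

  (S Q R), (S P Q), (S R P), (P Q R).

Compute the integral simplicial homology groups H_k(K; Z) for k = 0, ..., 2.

We work with the vertex ordering P < Q < R < S. The simplices of K, each written with vertices in increasing order, are:

  0-simplices (4): P, Q, R, S
  1-simplices (6): PQ, PR, PS, QR, QS, RS
  2-simplices (4): PQR, PQS, PRS, QRS

Hence C_0 ≅ Z^4, C_1 ≅ Z^6, C_2 ≅ Z^4.

The boundary map ∂_1: C_1 → C_0 sends each edge [p,q] (with p < q) to q − p.
As a 4×6 matrix over Z this has rank 3, with invariant factors (1,1,1).

Boundary ∂_2: C_2 → C_1 sends each 2-simplex [p,q,r] to [q,r] − [p,r] + [p,q]. For instance
  ∂PQS = QS − PS + PQ,
  ∂PRS = RS − PS + PR.
The 6×4 boundary matrix has rank 3 and Smith normal form diag(1,1,1).

Computing H_k = (kernel of ∂_k) / (image of ∂_{k+1}):

  H_0: rank C_0 − rank ∂_1 = 4 − 3 = 1, and the invariant factors of ∂_1 are all 1, so H_0 ≅ Z.
  H_1: rank ker ∂_1 − rank ∂_2 = (6 − 3) − 3 = 0, and the invariant factors of ∂_2 are all 1, so H_1 ≅ 0.
  H_2: rank ker ∂_2 − rank ∂_3 = (4 − 3) − 0 = 1, and there is no ∂_3, so H_2 ≅ Z.

(K is a triangulation of the 2-sphere S^2.)

H_0 = Z,  H_1 = 0,  H_2 = Z.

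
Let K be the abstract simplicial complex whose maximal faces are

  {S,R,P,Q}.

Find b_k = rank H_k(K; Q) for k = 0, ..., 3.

Take the total order P < Q < R < S on the vertex set. Then K (dimension 3) consists of the simplices:

  0-simplices (4): P, Q, R, S
  1-simplices (6): PQ, PR, PS, QR, QS, RS
  2-simplices (4): PQR, PQS, PRS, QRS
  3-simplices (1): PQRS

Hence C_0 ≅ Z^4, C_1 ≅ Z^6, C_2 ≅ Z^4, C_3 ≅ Z^1.

The boundary map ∂_1: C_1 → C_0 sends each edge [p,q] (with p < q) to q − p.
The resulting 4×6 matrix has rank 3, and its Smith normal form has invariant factors (1,1,1).

∂_2: C_2 → C_1 maps a triangle to the signed sum of its edges. For instance
  ∂QRS = RS − QS + QR,
  ∂PQS = QS − PS + PQ.
This gives a 6×4 integer matrix of rank 3; reducing to Smith normal form yields diagonal entries (1,1,1).

Boundary ∂_3: C_3 → C_2 sends each 3-simplex σ to the alternating sum Σ_i (−1)^i (σ with its i-th vertex removed). For instance
  ∂PQRS = QRS − PRS + PQS − PQR.
This gives a 4×1 integer matrix of rank 1; reducing to Smith normal form yields diagonal entries (1).

Now H_k = ker ∂_k / im ∂_{k+1}, so:

  H_0: rank C_0 − rank ∂_1 = 4 − 3 = 1, and the invariant factors of ∂_1 are all 1, so H_0 = Z.
  H_1: rank ker ∂_1 − rank ∂_2 = (6 − 3) − 3 = 0, and the invariant factors of ∂_2 are all 1, so H_1 = 0.
  H_2: rank ker ∂_2 − rank ∂_3 = (4 − 3) − 1 = 0, and the invariant factors of ∂_3 are all 1, so H_2 = 0.
  H_3: rank ker ∂_3 − rank ∂_4 = (1 − 1) − 0 = 0, and there is no ∂_4, so H_3 = 0.

As a check, the Euler characteristic is 4 − 6 + 4 − 1 = 1, which agrees with 1 − 0 + 0 − 0 = 1.

Hence the Betti numbers are b_0 = 1, b_1 = 0, b_2 = 0, b_3 = 0.

b_0 = 1, b_1 = 0, b_2 = 0, b_3 = 0.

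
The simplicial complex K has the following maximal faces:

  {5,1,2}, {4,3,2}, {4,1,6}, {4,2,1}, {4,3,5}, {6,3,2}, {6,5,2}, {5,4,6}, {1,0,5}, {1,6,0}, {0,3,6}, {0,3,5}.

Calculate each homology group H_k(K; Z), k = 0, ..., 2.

H_0 = Z,  H_1 = Z/2,  H_2 = 0.

We work with the vertex ordering 0 < 1 < 2 < 3 < 4 < 5 < 6. The simplices of K, each written with vertices in increasing order, are:

  0-simplices (7): [0], [1], [2], [3], [4], [5], [6]
  1-simplices (18): [0,1], [0,3], [0,5], [0,6], [1,2], [1,4], [1,5], [1,6], [2,3], [2,4], [2,5], [2,6], [3,4], [3,5], [3,6], [4,5], [4,6], [5,6]
  2-simplices (12): [0,1,5], [0,1,6], [0,3,5], [0,3,6], [1,2,4], [1,2,5], [1,4,6], [2,3,4], [2,3,6], [2,5,6], [3,4,5], [4,5,6]

Hence C_0 ≅ Z^7, C_1 ≅ Z^18, C_2 ≅ Z^12.

Boundary ∂_1: C_1 → C_0 sends each edge [p,q] (with p < q) to q − p. For instance
  ∂[1,2] = [2] − [1].
The 7×18 boundary matrix has rank 6 and Smith normal form diag(1,1,1,1,1,1).

Boundary ∂_2: C_2 → C_1 sends each 2-simplex [p,q,r] to [q,r] − [p,r] + [p,q]. For instance
  ∂[3,4,5] = [4,5] − [3,5] + [3,4],
  ∂[0,1,5] = [1,5] − [0,5] + [0,1].
The resulting 18×12 matrix has rank 12, and its Smith normal form has invariant factors (1,1,1,1,1,1,1,1,1,1,1,2).

Reading off H_k = ker ∂_k / im ∂_{k+1}:

  H_0: rank C_0 − rank ∂_1 = 7 − 6 = 1, and the invariant factors of ∂_1 are all 1, so H_0 = Z.
  H_1: rank ker ∂_1 − rank ∂_2 = (18 − 6) − 12 = 0, and ∂_2 has invariant factor 2 > 1, so H_1 = Z/2.
  H_2: rank ker ∂_2 − rank ∂_3 = (12 − 12) − 0 = 0, and there is no ∂_3, so H_2 = 0.

As a check, the Euler characteristic is 7 − 18 + 12 = 1, which agrees with 1 − 0 + 0 = 1.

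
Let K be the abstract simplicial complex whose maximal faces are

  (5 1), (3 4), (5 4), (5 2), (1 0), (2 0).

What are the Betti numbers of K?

b_0 = 1, b_1 = 1.

Fix the vertex order 0 < 1 < 2 < 3 < 4 < 5 and write every simplex with vertices in increasing order. Then dim K = 1 and the simplices of K are:

  0-simplices (6): [0], [1], [2], [3], [4], [5]
  1-simplices (6): [0,1], [0,2], [1,5], [2,5], [3,4], [4,5]

giving chain groups C_0 ≅ Z^6, C_1 ≅ Z^6.

Boundary ∂_1: C_1 → C_0 maps an edge to its endpoints' difference, ∂[p,q] = q − p.
The 6×6 boundary matrix has rank 5 and Smith normal form diag(1,1,1,1,1).

Now H_k = ker ∂_k / im ∂_{k+1}, so:

  H_0: rank C_0 − rank ∂_1 = 6 − 5 = 1, and the invariant factors of ∂_1 are all 1, so H_0 = Z.
  H_1: rank ker ∂_1 − rank ∂_2 = (6 − 5) − 0 = 1, and there is no ∂_2, so H_1 = Z.

Hence the Betti numbers are b_0 = 1, b_1 = 1.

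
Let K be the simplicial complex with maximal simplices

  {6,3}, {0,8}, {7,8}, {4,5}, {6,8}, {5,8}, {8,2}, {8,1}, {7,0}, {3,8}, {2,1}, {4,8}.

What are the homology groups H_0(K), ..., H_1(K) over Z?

H_0 ≅ Z,  H_1 ≅ Z^4.

K has 9 vertices, 12 edges.
rank ∂_0 = 0, rank ∂_1 = 8 ⇒ b_0 = 9 − 0 − 8 = 1; all invariant factors of ∂_1 are 1 so no torsion. So H_0 ≅ Z.
rank ∂_1 = 8, rank ∂_2 = 0 ⇒ b_1 = 12 − 8 − 0 = 4. So H_1 ≅ Z^4.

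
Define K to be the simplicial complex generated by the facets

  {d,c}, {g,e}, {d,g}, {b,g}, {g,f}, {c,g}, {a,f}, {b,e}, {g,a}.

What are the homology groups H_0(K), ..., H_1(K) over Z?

H_0 ≅ Z,  H_1 ≅ Z^3.

We work with the vertex ordering a < b < c < d < e < f < g. The simplices of K, each written with vertices in increasing order, are:

  0-simplices (7): a, b, c, d, e, f, g
  1-simplices (9): af, ag, be, bg, cd, cg, dg, eg, fg

Hence C_0 ≅ Z^7, C_1 ≅ Z^9.

∂_1: C_1 → C_0 is given by ∂[p,q] = [q] − [p]. For instance
  ∂eg = g − e.
The resulting 7×9 matrix has rank 6, and its Smith normal form has invariant factors (1,1,1,1,1,1).

From H_k ≅ ker(∂_k) / im(∂_{k+1}) we obtain:

  H_0: rank C_0 − rank ∂_1 = 7 − 6 = 1, and the invariant factors of ∂_1 are all 1, so H_0 = Z.
  H_1: rank ker ∂_1 − rank ∂_2 = (9 − 6) − 0 = 3, and there is no ∂_2, so H_1 = Z^3.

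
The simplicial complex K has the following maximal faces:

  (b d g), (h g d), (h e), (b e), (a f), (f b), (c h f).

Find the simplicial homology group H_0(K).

H_0 ≅ Z.

Take the total order a < b < c < d < e < f < g < h on the vertex set. Then K (dimension 2) consists of the simplices:

  0-simplices (8): a, b, c, d, e, f, g, h
  1-simplices (12): af, bd, be, bf, bg, cf, ch, dg, dh, eh, fh, gh
  2-simplices (3): bdg, cfh, dgh

Hence C_0 ≅ Z^8, C_1 ≅ Z^12, C_2 ≅ Z^3.

∂_1: C_1 → C_0 maps an edge to its endpoints' difference, ∂[p,q] = q − p. For instance
  ∂bd = d − b.
As a 8×12 matrix over Z this has rank 7, with invariant factors (1,1,1,1,1,1,1).

Boundary ∂_2: C_2 → C_1 maps a triangle to the signed sum of its edges. For instance
  ∂bdg = dg − bg + bd,
  ∂dgh = gh − dh + dg.
This gives a 12×3 integer matrix of rank 3; reducing to Smith normal form yields diagonal entries (1,1,1).

From H_k ≅ ker(∂_k) / im(∂_{k+1}) we obtain:

  H_0: rank C_0 − rank ∂_1 = 8 − 7 = 1, and the invariant factors of ∂_1 are all 1, so H_0 = Z.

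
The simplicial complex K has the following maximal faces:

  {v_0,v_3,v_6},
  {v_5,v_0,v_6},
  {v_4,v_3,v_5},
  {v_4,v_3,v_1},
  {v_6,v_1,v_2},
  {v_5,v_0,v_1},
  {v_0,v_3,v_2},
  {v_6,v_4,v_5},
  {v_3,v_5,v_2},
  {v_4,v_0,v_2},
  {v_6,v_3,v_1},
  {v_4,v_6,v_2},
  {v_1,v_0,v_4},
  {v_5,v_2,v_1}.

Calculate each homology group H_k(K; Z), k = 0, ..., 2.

H_0 ≅ Z,  H_1 ≅ Z^2,  H_2 ≅ Z.

We work with the vertex ordering v_0 < v_1 < v_2 < v_3 < v_4 < v_5 < v_6. The simplices of K, each written with vertices in increasing order, are:

  0-simplices (7): [v_0], [v_1], [v_2], [v_3], [v_4], [v_5], [v_6]
  1-simplices (21): (21 of them)
  2-simplices (14): (14 of them)

giving chain groups C_0 ≅ Z^7, C_1 ≅ Z^21, C_2 ≅ Z^14.

Boundary ∂_1: C_1 → C_0 sends each edge [p,q] (with p < q) to q − p.
This gives a 7×21 integer matrix of rank 6; reducing to Smith normal form yields diagonal entries (1,1,1,1,1,1).

The boundary map ∂_2: C_2 → C_1 sends each 2-simplex [p,q,r] to [q,r] − [p,r] + [p,q]. For instance
  ∂[v_0,v_5,v_6] = [v_5,v_6] − [v_0,v_6] + [v_0,v_5],
  ∂[v_1,v_2,v_5] = [v_2,v_5] − [v_1,v_5] + [v_1,v_2].
This gives a 21×14 integer matrix of rank 13; reducing to Smith normal form yields diagonal entries (1,1,1,1,1,1,1,1,1,1,1,1,1).

Now H_k = ker ∂_k / im ∂_{k+1}, so:

  H_0: rank C_0 − rank ∂_1 = 7 − 6 = 1, and the invariant factors of ∂_1 are all 1, so H_0 = Z.
  H_1: rank ker ∂_1 − rank ∂_2 = (21 − 6) − 13 = 2, and the invariant factors of ∂_2 are all 1, so H_1 = Z^2.
  H_2: rank ker ∂_2 − rank ∂_3 = (14 − 13) − 0 = 1, and there is no ∂_3, so H_2 = Z.

As a check, the Euler characteristic is 7 − 21 + 14 = 0, which agrees with 1 − 2 + 1 = 0.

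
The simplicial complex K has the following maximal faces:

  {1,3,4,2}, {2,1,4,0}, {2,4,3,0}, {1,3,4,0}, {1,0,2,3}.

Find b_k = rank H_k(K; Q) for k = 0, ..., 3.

K has 5 vertices, 10 edges, 10 triangles, 5 3-simplices.
rank ∂_0 = 0, rank ∂_1 = 4 ⇒ b_0 = 5 − 0 − 4 = 1; all invariant factors of ∂_1 are 1 so no torsion. So H_0 ≅ Z.
rank ∂_1 = 4, rank ∂_2 = 6 ⇒ b_1 = 10 − 4 − 6 = 0; all invariant factors of ∂_2 are 1 so no torsion. So H_1 ≅ 0.
rank ∂_2 = 6, rank ∂_3 = 4 ⇒ b_2 = 10 − 6 − 4 = 0; all invariant factors of ∂_3 are 1 so no torsion. So H_2 ≅ 0.
rank ∂_3 = 4, rank ∂_4 = 0 ⇒ b_3 = 5 − 4 − 0 = 1. So H_3 ≅ Z.

b_0 = 1, b_1 = 0, b_2 = 0, b_3 = 1.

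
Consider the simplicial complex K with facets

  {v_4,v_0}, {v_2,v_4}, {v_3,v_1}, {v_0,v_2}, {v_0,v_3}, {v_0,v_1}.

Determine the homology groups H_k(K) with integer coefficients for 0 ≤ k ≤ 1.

Order the vertices as v_0 < v_1 < v_2 < v_3 < v_4. Listing each simplex with vertices in this order, K has dimension 1 with simplices:

  0-simplices (5): [v_0], [v_1], [v_2], [v_3], [v_4]
  1-simplices (6): [v_0,v_1], [v_0,v_2], [v_0,v_3], [v_0,v_4], [v_1,v_3], [v_2,v_4]

Hence C_0 ≅ Z^5, C_1 ≅ Z^6.

Boundary ∂_1: C_1 → C_0 is given by ∂[p,q] = [q] − [p]. For instance
  ∂[v_0,v_2] = [v_2] − [v_0].
As a 5×6 matrix over Z this has rank 4, with invariant factors (1,1,1,1).

Reading off H_k = ker ∂_k / im ∂_{k+1}:

  H_0: rank C_0 − rank ∂_1 = 5 − 4 = 1, and the invariant factors of ∂_1 are all 1, so H_0 ≅ Z.
  H_1: rank ker ∂_1 − rank ∂_2 = (6 − 4) − 0 = 2, and there is no ∂_2, so H_1 ≅ Z^2.

H_0 ≅ Z,  H_1 ≅ Z^2.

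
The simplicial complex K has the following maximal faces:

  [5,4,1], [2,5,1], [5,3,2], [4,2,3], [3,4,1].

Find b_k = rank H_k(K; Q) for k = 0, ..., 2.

b_0 = 1, b_1 = 1, b_2 = 0.

Order the vertices as 1 < 2 < 3 < 4 < 5. Listing each simplex with vertices in this order, K has dimension 2 with simplices:

  0-simplices (5): [1], [2], [3], [4], [5]
  1-simplices (10): [1,2], [1,3], [1,4], [1,5], [2,3], [2,4], [2,5], [3,4], [3,5], [4,5]
  2-simplices (5): [1,2,5], [1,3,4], [1,4,5], [2,3,4], [2,3,5]

Hence C_0 ≅ Z^5, C_1 ≅ Z^10, C_2 ≅ Z^5.

Boundary ∂_1: C_1 → C_0 maps an edge to its endpoints' difference, ∂[p,q] = q − p.
As a 5×10 matrix over Z this has rank 4, with invariant factors (1,1,1,1).

∂_2: C_2 → C_1 maps a triangle to the signed sum of its edges. For instance
  ∂[1,3,4] = [3,4] − [1,4] + [1,3],
  ∂[1,4,5] = [4,5] − [1,5] + [1,4].
The resulting 10×5 matrix has rank 5, and its Smith normal form has invariant factors (1,1,1,1,1).

Now H_k = ker ∂_k / im ∂_{k+1}, so:

  H_0: rank C_0 − rank ∂_1 = 5 − 4 = 1, and the invariant factors of ∂_1 are all 1, so H_0 ≅ Z.
  H_1: rank ker ∂_1 − rank ∂_2 = (10 − 4) − 5 = 1, and the invariant factors of ∂_2 are all 1, so H_1 ≅ Z.
  H_2: rank ker ∂_2 − rank ∂_3 = (5 − 5) − 0 = 0, and there is no ∂_3, so H_2 ≅ 0.

As a check, the Euler characteristic is 5 − 10 + 5 = 0, which agrees with 1 − 1 + 0 = 0.

Hence the Betti numbers are b_0 = 1, b_1 = 1, b_2 = 0.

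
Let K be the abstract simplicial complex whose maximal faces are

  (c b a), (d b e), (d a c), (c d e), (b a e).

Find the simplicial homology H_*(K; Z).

K has 5 vertices, 10 edges, 5 triangles.
rank ∂_0 = 0, rank ∂_1 = 4 ⇒ b_0 = 5 − 0 − 4 = 1; all invariant factors of ∂_1 are 1 so no torsion. So H_0 = Z.
rank ∂_1 = 4, rank ∂_2 = 5 ⇒ b_1 = 10 − 4 − 5 = 1; all invariant factors of ∂_2 are 1 so no torsion. So H_1 = Z.
rank ∂_2 = 5, rank ∂_3 = 0 ⇒ b_2 = 5 − 5 − 0 = 0. So H_2 = 0.

H_0 ≅ Z,  H_1 ≅ Z,  H_2 = 0.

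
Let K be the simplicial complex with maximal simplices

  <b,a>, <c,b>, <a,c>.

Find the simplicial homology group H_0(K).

H_0 ≅ Z.

We work with the vertex ordering a < b < c. The simplices of K, each written with vertices in increasing order, are:

  0-simplices (3): a, b, c
  1-simplices (3): ab, ac, bc

Hence C_0 ≅ Z^3, C_1 ≅ Z^3.

∂_1: C_1 → C_0 is given by ∂[p,q] = [q] − [p]. For instance
  ∂bc = c − b.
The 3×3 boundary matrix has rank 2 and Smith normal form diag(1,1).

From H_k ≅ ker(∂_k) / im(∂_{k+1}) we obtain:

  H_0: rank C_0 − rank ∂_1 = 3 − 2 = 1, and the invariant factors of ∂_1 are all 1, so H_0 ≅ Z.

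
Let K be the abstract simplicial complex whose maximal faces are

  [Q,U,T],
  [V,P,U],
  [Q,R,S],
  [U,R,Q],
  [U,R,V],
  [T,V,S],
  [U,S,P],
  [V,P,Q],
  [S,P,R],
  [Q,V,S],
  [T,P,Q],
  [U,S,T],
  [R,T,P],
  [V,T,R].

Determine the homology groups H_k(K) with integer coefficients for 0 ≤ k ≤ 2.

Take the total order P < Q < R < S < T < U < V on the vertex set. Then K (dimension 2) consists of the simplices:

  0-simplices (7): P, Q, R, S, T, U, V
  1-simplices (21): PQ, PR, PS, PT, PU, PV, QR, QS, QT, QU, QV, RS, RT, RU, RV, ST, SU, SV, TU, TV, UV
  2-simplices (14): PQT, PQV, PRS, PRT, PSU, PUV, QRS, QRU, QSV, QTU, RTV, RUV, STU, STV

Hence C_0 ≅ Z^7, C_1 ≅ Z^21, C_2 ≅ Z^14.

∂_1: C_1 → C_0 sends each edge [p,q] (with p < q) to q − p. For instance
  ∂RU = U − R.
As a 7×21 matrix over Z this has rank 6, with invariant factors (1,1,1,1,1,1).

∂_2: C_2 → C_1 acts by ∂[p,q,r] = [q,r] − [p,r] + [p,q]. For instance
  ∂QRS = RS − QS + QR,
  ∂PUV = UV − PV + PU.
The resulting 21×14 matrix has rank 13, and its Smith normal form has invariant factors (1,1,1,1,1,1,1,1,1,1,1,1,1).

From H_k ≅ ker(∂_k) / im(∂_{k+1}) we obtain:

  H_0: rank C_0 − rank ∂_1 = 7 − 6 = 1, and the invariant factors of ∂_1 are all 1, so H_0 = Z.
  H_1: rank ker ∂_1 − rank ∂_2 = (21 − 6) − 13 = 2, and the invariant factors of ∂_2 are all 1, so H_1 = Z^2.
  H_2: rank ker ∂_2 − rank ∂_3 = (14 − 13) − 0 = 1, and there is no ∂_3, so H_2 = Z.

H_0 ≅ Z,  H_1 ≅ Z^2,  H_2 ≅ Z.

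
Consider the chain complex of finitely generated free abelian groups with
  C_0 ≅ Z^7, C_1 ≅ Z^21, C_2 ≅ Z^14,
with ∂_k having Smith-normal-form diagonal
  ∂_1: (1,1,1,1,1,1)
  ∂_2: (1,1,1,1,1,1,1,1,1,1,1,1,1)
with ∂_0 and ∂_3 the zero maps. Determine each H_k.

H_0 ≅ Z,  H_1 ≅ Z^2,  H_2 ≅ Z.

H_0: b_0 = 7 − 0 − 6 = 1; torsion from ∂_1 factors > 1: none. So H_0 ≅ Z.
H_1: b_1 = 21 − 6 − 13 = 2; torsion from ∂_2 factors > 1: none. So H_1 ≅ Z^2.
H_2: b_2 = 14 − 13 − 0 = 1; torsion from ∂_3 factors > 1: none. So H_2 ≅ Z.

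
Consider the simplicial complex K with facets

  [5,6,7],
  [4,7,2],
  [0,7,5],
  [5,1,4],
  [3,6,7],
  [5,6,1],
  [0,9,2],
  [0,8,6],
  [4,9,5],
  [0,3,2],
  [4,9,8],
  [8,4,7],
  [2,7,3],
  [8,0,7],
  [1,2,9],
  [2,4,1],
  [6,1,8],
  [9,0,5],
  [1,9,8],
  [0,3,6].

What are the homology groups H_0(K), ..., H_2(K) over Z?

H_0 = Z,  H_1 = Z ⊕ Z_2,  H_2 = 0.

Take the total order 0 < 1 < 2 < 3 < 4 < 5 < 6 < 7 < 8 < 9 on the vertex set. Then K (dimension 2) consists of the simplices:

  0-simplices (10): [0], [1], [2], [3], [4], [5], [6], [7], [8], [9]
  1-simplices (30): (30 of them)
  2-simplices (20): (20 of them)

giving chain groups C_0 ≅ Z^10, C_1 ≅ Z^30, C_2 ≅ Z^20.

Boundary ∂_1: C_1 → C_0 maps an edge to its endpoints' difference, ∂[p,q] = q − p. For instance
  ∂[6,8] = [8] − [6].
This gives a 10×30 integer matrix of rank 9; reducing to Smith normal form yields diagonal entries (1,1,1,1,1,1,1,1,1).

The boundary map ∂_2: C_2 → C_1 acts by ∂[p,q,r] = [q,r] − [p,r] + [p,q]. For instance
  ∂[1,2,4] = [2,4] − [1,4] + [1,2],
  ∂[0,5,7] = [5,7] − [0,7] + [0,5].
The 30×20 boundary matrix has rank 20 and Smith normal form diag(1,1,1,1,1,1,1,1,1,1,1,1,1,1,1,1,1,1,1,2).

Now H_k = ker ∂_k / im ∂_{k+1}, so:

  H_0: rank C_0 − rank ∂_1 = 10 − 9 = 1, and the invariant factors of ∂_1 are all 1, so H_0 ≅ Z.
  H_1: rank ker ∂_1 − rank ∂_2 = (30 − 9) − 20 = 1, and ∂_2 has invariant factor 2 > 1, so H_1 ≅ Z ⊕ Z_2.
  H_2: rank ker ∂_2 − rank ∂_3 = (20 − 20) − 0 = 0, and there is no ∂_3, so H_2 ≅ 0.

(K is a triangulation of the Klein bottle.)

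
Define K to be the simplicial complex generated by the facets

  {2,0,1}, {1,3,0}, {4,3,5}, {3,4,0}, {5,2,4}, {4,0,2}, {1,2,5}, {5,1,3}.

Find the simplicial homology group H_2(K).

Order the vertices as 0 < 1 < 2 < 3 < 4 < 5. Listing each simplex with vertices in this order, K has dimension 2 with simplices:

  0-simplices (6): [0], [1], [2], [3], [4], [5]
  1-simplices (12): [0,1], [0,2], [0,3], [0,4], [1,2], [1,3], [1,5], [2,4], [2,5], [3,4], [3,5], [4,5]
  2-simplices (8): [0,1,2], [0,1,3], [0,2,4], [0,3,4], [1,2,5], [1,3,5], [2,4,5], [3,4,5]

Hence C_0 ≅ Z^6, C_1 ≅ Z^12, C_2 ≅ Z^8.

The boundary map ∂_1: C_1 → C_0 sends each edge [p,q] (with p < q) to q − p. For instance
  ∂[1,2] = [2] − [1].
The resulting 6×12 matrix has rank 5, and its Smith normal form has invariant factors (1,1,1,1,1).

∂_2: C_2 → C_1 acts by ∂[p,q,r] = [q,r] − [p,r] + [p,q]. For instance
  ∂[0,3,4] = [3,4] − [0,4] + [0,3],
  ∂[0,2,4] = [2,4] − [0,4] + [0,2].
This gives a 12×8 integer matrix of rank 7; reducing to Smith normal form yields diagonal entries (1,1,1,1,1,1,1).

Reading off H_k = ker ∂_k / im ∂_{k+1}:

  H_2: rank ker ∂_2 − rank ∂_3 = (8 − 7) − 0 = 1, and there is no ∂_3, so H_2 = Z.

H_2 = Z.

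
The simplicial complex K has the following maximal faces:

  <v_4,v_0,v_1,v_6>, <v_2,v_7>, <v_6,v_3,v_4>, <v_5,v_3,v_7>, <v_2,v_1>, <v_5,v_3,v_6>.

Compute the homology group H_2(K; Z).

H_2 ≅ 0.

Fix the vertex order v_0 < v_1 < v_2 < v_3 < v_4 < v_5 < v_6 < v_7 and write every simplex with vertices in increasing order. Then dim K = 3 and the simplices of K are:

  0-simplices (8): [v_0], [v_1], [v_2], [v_3], [v_4], [v_5], [v_6], [v_7]
  1-simplices (14): [v_0,v_1], [v_0,v_4], [v_0,v_6], [v_1,v_2], [v_1,v_4], [v_1,v_6], [v_2,v_7], [v_3,v_4], [v_3,v_5], [v_3,v_6], [v_3,v_7], [v_4,v_6], [v_5,v_6], [v_5,v_7]
  2-simplices (7): [v_0,v_1,v_4], [v_0,v_1,v_6], [v_0,v_4,v_6], [v_1,v_4,v_6], [v_3,v_4,v_6], [v_3,v_5,v_6], [v_3,v_5,v_7]
  3-simplices (1): [v_0,v_1,v_4,v_6]

Hence C_0 ≅ Z^8, C_1 ≅ Z^14, C_2 ≅ Z^7, C_3 ≅ Z^1.

∂_1: C_1 → C_0 sends each edge [p,q] (with p < q) to q − p. For instance
  ∂[v_1,v_6] = [v_6] − [v_1].
As a 8×14 matrix over Z this has rank 7, with invariant factors (1,1,1,1,1,1,1).

Boundary ∂_2: C_2 → C_1 sends each 2-simplex [p,q,r] to [q,r] − [p,r] + [p,q]. For instance
  ∂[v_1,v_4,v_6] = [v_4,v_6] − [v_1,v_6] + [v_1,v_4],
  ∂[v_3,v_5,v_7] = [v_5,v_7] − [v_3,v_7] + [v_3,v_5].
The resulting 14×7 matrix has rank 6, and its Smith normal form has invariant factors (1,1,1,1,1,1).

∂_3: C_3 → C_2 sends each 3-simplex σ to the alternating sum Σ_i (−1)^i (σ with its i-th vertex removed). For instance
  ∂[v_0,v_1,v_4,v_6] = [v_1,v_4,v_6] − [v_0,v_4,v_6] + [v_0,v_1,v_6] − [v_0,v_1,v_4].
The 7×1 boundary matrix has rank 1 and Smith normal form diag(1).

From H_k ≅ ker(∂_k) / im(∂_{k+1}) we obtain:

  H_2: rank ker ∂_2 − rank ∂_3 = (7 − 6) − 1 = 0, and the invariant factors of ∂_3 are all 1, so H_2 ≅ 0.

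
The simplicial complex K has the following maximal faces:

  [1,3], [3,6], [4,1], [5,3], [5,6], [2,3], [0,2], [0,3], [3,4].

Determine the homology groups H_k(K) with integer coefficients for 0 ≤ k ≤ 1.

Take the total order 0 < 1 < 2 < 3 < 4 < 5 < 6 on the vertex set. Then K (dimension 1) consists of the simplices:

  0-simplices (7): [0], [1], [2], [3], [4], [5], [6]
  1-simplices (9): [0,2], [0,3], [1,3], [1,4], [2,3], [3,4], [3,5], [3,6], [5,6]

so the chain groups are C_0 ≅ Z^7, C_1 ≅ Z^9.

Boundary ∂_1: C_1 → C_0 is given by ∂[p,q] = [q] − [p]. For instance
  ∂[1,3] = [3] − [1].
The resulting 7×9 matrix has rank 6, and its Smith normal form has invariant factors (1,1,1,1,1,1).

Computing H_k = (kernel of ∂_k) / (image of ∂_{k+1}):

  H_0: rank C_0 − rank ∂_1 = 7 − 6 = 1, and the invariant factors of ∂_1 are all 1, so H_0 ≅ Z.
  H_1: rank ker ∂_1 − rank ∂_2 = (9 − 6) − 0 = 3, and there is no ∂_2, so H_1 ≅ Z^3.

As a check, the Euler characteristic is 7 − 9 = -2, which agrees with 1 − 3 = -2.
(K is a triangulation of a wedge of 3 circles.)

H_0 = Z,  H_1 = Z^3.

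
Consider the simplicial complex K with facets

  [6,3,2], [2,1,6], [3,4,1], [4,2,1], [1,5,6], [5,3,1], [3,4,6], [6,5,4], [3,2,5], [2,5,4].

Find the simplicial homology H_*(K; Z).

Take the total order 1 < 2 < 3 < 4 < 5 < 6 on the vertex set. Then K (dimension 2) consists of the simplices:

  0-simplices (6): [1], [2], [3], [4], [5], [6]
  1-simplices (15): [1,2], [1,3], [1,4], [1,5], [1,6], [2,3], [2,4], [2,5], [2,6], [3,4], [3,5], [3,6], [4,5], [4,6], [5,6]
  2-simplices (10): [1,2,4], [1,2,6], [1,3,4], [1,3,5], [1,5,6], [2,3,5], [2,3,6], [2,4,5], [3,4,6], [4,5,6]

Hence C_0 ≅ Z^6, C_1 ≅ Z^15, C_2 ≅ Z^10.

Boundary ∂_1: C_1 → C_0 maps an edge to its endpoints' difference, ∂[p,q] = q − p. For instance
  ∂[3,4] = [4] − [3].
As a 6×15 matrix over Z this has rank 5, with invariant factors (1,1,1,1,1).

The boundary map ∂_2: C_2 → C_1 acts by ∂[p,q,r] = [q,r] − [p,r] + [p,q]. For instance
  ∂[1,3,5] = [3,5] − [1,5] + [1,3],
  ∂[3,4,6] = [4,6] − [3,6] + [3,4].
This gives a 15×10 integer matrix of rank 10; reducing to Smith normal form yields diagonal entries (1,1,1,1,1,1,1,1,1,2).

Reading off H_k = ker ∂_k / im ∂_{k+1}:

  H_0: rank C_0 − rank ∂_1 = 6 − 5 = 1, and the invariant factors of ∂_1 are all 1, so H_0 = Z.
  H_1: rank ker ∂_1 − rank ∂_2 = (15 − 5) − 10 = 0, and ∂_2 has invariant factor 2 > 1, so H_1 = Z/2Z.
  H_2: rank ker ∂_2 − rank ∂_3 = (10 − 10) − 0 = 0, and there is no ∂_3, so H_2 = 0.

As a check, the Euler characteristic is 6 − 15 + 10 = 1, which agrees with 1 − 0 + 0 = 1.
(K is a triangulation of the real projective plane RP^2.)

H_0 ≅ Z,  H_1 ≅ Z/2Z,  H_2 = 0.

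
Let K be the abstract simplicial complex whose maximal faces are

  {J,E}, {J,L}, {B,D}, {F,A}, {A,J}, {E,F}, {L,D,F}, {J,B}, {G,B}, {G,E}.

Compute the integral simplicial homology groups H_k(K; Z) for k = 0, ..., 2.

H_0 = Z,  H_1 = Z^4,  H_2 = 0.

Fix the vertex order A < B < D < E < F < G < J < L and write every simplex with vertices in increasing order. Then dim K = 2 and the simplices of K are:

  0-simplices (8): A, B, D, E, F, G, J, L
  1-simplices (12): AF, AJ, BD, BG, BJ, DF, DL, EF, EG, EJ, FL, JL
  2-simplices (1): DFL

giving chain groups C_0 ≅ Z^8, C_1 ≅ Z^12, C_2 ≅ Z^1.

∂_1: C_1 → C_0 maps an edge to its endpoints' difference, ∂[p,q] = q − p.
The 8×12 boundary matrix has rank 7 and Smith normal form diag(1,1,1,1,1,1,1).

Boundary ∂_2: C_2 → C_1 maps a triangle to the signed sum of its edges. For instance
  ∂DFL = FL − DL + DF.
This gives a 12×1 integer matrix of rank 1; reducing to Smith normal form yields diagonal entries (1).

Computing H_k = (kernel of ∂_k) / (image of ∂_{k+1}):

  H_0: rank C_0 − rank ∂_1 = 8 − 7 = 1, and the invariant factors of ∂_1 are all 1, so H_0 ≅ Z.
  H_1: rank ker ∂_1 − rank ∂_2 = (12 − 7) − 1 = 4, and the invariant factors of ∂_2 are all 1, so H_1 ≅ Z^4.
  H_2: rank ker ∂_2 − rank ∂_3 = (1 − 1) − 0 = 0, and there is no ∂_3, so H_2 ≅ 0.

As a check, the Euler characteristic is 8 − 12 + 1 = -3, which agrees with 1 − 4 + 0 = -3.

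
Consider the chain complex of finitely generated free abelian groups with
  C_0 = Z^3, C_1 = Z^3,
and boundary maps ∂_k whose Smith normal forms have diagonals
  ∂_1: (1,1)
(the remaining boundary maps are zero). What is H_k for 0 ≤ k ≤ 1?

H_0 = Z,  H_1 = Z.

H_0: b_0 = 3 − 0 − 2 = 1; torsion from ∂_1 factors > 1: none. So H_0 = Z.
H_1: b_1 = 3 − 2 − 0 = 1; torsion from ∂_2 factors > 1: none. So H_1 = Z.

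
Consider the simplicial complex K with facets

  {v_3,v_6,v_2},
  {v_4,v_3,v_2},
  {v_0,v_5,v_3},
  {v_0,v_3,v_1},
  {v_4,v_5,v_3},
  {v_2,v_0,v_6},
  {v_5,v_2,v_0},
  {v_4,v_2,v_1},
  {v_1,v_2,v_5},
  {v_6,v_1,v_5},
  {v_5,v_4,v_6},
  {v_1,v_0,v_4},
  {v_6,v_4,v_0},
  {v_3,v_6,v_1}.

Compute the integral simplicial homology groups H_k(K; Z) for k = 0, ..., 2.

H_0 ≅ Z,  H_1 ≅ Z^2,  H_2 ≅ Z.

Fix the vertex order v_0 < v_1 < v_2 < v_3 < v_4 < v_5 < v_6 and write every simplex with vertices in increasing order. Then dim K = 2 and the simplices of K are:

  0-simplices (7): [v_0], [v_1], [v_2], [v_3], [v_4], [v_5], [v_6]
  1-simplices (21): (21 of them)
  2-simplices (14): (14 of them)

giving chain groups C_0 ≅ Z^7, C_1 ≅ Z^21, C_2 ≅ Z^14.

∂_1: C_1 → C_0 sends each edge [p,q] (with p < q) to q − p. For instance
  ∂[v_2,v_5] = [v_5] − [v_2].
As a 7×21 matrix over Z this has rank 6, with invariant factors (1,1,1,1,1,1).

Boundary ∂_2: C_2 → C_1 maps a triangle to the signed sum of its edges. For instance
  ∂[v_0,v_1,v_3] = [v_1,v_3] − [v_0,v_3] + [v_0,v_1],
  ∂[v_1,v_2,v_5] = [v_2,v_5] − [v_1,v_5] + [v_1,v_2].
As a 21×14 matrix over Z this has rank 13, with invariant factors (1,1,1,1,1,1,1,1,1,1,1,1,1).

From H_k ≅ ker(∂_k) / im(∂_{k+1}) we obtain:

  H_0: rank C_0 − rank ∂_1 = 7 − 6 = 1, and the invariant factors of ∂_1 are all 1, so H_0 ≅ Z.
  H_1: rank ker ∂_1 − rank ∂_2 = (21 − 6) − 13 = 2, and the invariant factors of ∂_2 are all 1, so H_1 ≅ Z^2.
  H_2: rank ker ∂_2 − rank ∂_3 = (14 − 13) − 0 = 1, and there is no ∂_3, so H_2 ≅ Z.

As a check, the Euler characteristic is 7 − 21 + 14 = 0, which agrees with 1 − 2 + 1 = 0.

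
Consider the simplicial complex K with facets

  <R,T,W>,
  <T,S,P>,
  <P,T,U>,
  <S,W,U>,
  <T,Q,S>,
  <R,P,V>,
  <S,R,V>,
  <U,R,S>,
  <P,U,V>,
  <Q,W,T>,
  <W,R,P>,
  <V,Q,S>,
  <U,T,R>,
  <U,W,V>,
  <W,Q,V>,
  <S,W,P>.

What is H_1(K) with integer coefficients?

H_1 = Z^2.

Take the total order P < Q < R < S < T < U < V < W on the vertex set. Then K (dimension 2) consists of the simplices:

  0-simplices (8): P, Q, R, S, T, U, V, W
  1-simplices (24): PR, PS, PT, PU, PV, PW, QS, QT, QV, QW, RS, RT, RU, RV, RW, ST, SU, SV, SW, TU, TW, UV, UW, VW
  2-simplices (16): PRV, PRW, PST, PSW, PTU, PUV, QST, QSV, QTW, QVW, RSU, RSV, RTU, RTW, SUW, UVW

Hence C_0 ≅ Z^8, C_1 ≅ Z^24, C_2 ≅ Z^16.

Boundary ∂_1: C_1 → C_0 sends each edge [p,q] (with p < q) to q − p.
As a 8×24 matrix over Z this has rank 7, with invariant factors (1,1,1,1,1,1,1).

The boundary map ∂_2: C_2 → C_1 maps a triangle to the signed sum of its edges. For instance
  ∂PRW = RW − PW + PR,
  ∂RTW = TW − RW + RT.
As a 24×16 matrix over Z this has rank 15, with invariant factors (1,1,1,1,1,1,1,1,1,1,1,1,1,1,1).

Now H_k = ker ∂_k / im ∂_{k+1}, so:

  H_1: rank ker ∂_1 − rank ∂_2 = (24 − 7) − 15 = 2, and the invariant factors of ∂_2 are all 1, so H_1 = Z^2.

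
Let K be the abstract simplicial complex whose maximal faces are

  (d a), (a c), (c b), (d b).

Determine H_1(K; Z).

Order the vertices as a < b < c < d. Listing each simplex with vertices in this order, K has dimension 1 with simplices:

  0-simplices (4): a, b, c, d
  1-simplices (4): ac, ad, bc, bd

Hence C_0 ≅ Z^4, C_1 ≅ Z^4.

∂_1: C_1 → C_0 maps an edge to its endpoints' difference, ∂[p,q] = q − p.
The resulting 4×4 matrix has rank 3, and its Smith normal form has invariant factors (1,1,1).

Computing H_k = (kernel of ∂_k) / (image of ∂_{k+1}):

  H_1: rank ker ∂_1 − rank ∂_2 = (4 − 3) − 0 = 1, and there is no ∂_2, so H_1 = Z.

H_1 ≅ Z.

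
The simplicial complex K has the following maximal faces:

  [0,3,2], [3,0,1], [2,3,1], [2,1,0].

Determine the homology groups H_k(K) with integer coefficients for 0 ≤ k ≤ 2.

H_0 ≅ Z,  H_1 = 0,  H_2 ≅ Z.

Take the total order 0 < 1 < 2 < 3 on the vertex set. Then K (dimension 2) consists of the simplices:

  0-simplices (4): [0], [1], [2], [3]
  1-simplices (6): [0,1], [0,2], [0,3], [1,2], [1,3], [2,3]
  2-simplices (4): [0,1,2], [0,1,3], [0,2,3], [1,2,3]

Hence C_0 ≅ Z^4, C_1 ≅ Z^6, C_2 ≅ Z^4.

∂_1: C_1 → C_0 sends each edge [p,q] (with p < q) to q − p. For instance
  ∂[0,1] = [1] − [0].
This gives a 4×6 integer matrix of rank 3; reducing to Smith normal form yields diagonal entries (1,1,1).

The boundary map ∂_2: C_2 → C_1 sends each 2-simplex [p,q,r] to [q,r] − [p,r] + [p,q]. For instance
  ∂[0,1,2] = [1,2] − [0,2] + [0,1],
  ∂[1,2,3] = [2,3] − [1,3] + [1,2].
The resulting 6×4 matrix has rank 3, and its Smith normal form has invariant factors (1,1,1).

Now H_k = ker ∂_k / im ∂_{k+1}, so:

  H_0: rank C_0 − rank ∂_1 = 4 − 3 = 1, and the invariant factors of ∂_1 are all 1, so H_0 ≅ Z.
  H_1: rank ker ∂_1 − rank ∂_2 = (6 − 3) − 3 = 0, and the invariant factors of ∂_2 are all 1, so H_1 ≅ 0.
  H_2: rank ker ∂_2 − rank ∂_3 = (4 − 3) − 0 = 1, and there is no ∂_3, so H_2 ≅ Z.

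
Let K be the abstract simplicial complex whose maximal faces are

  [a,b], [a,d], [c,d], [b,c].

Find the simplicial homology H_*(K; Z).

H_0 = Z,  H_1 = Z.

Take the total order a < b < c < d on the vertex set. Then K (dimension 1) consists of the simplices:

  0-simplices (4): a, b, c, d
  1-simplices (4): ab, ad, bc, cd

giving chain groups C_0 ≅ Z^4, C_1 ≅ Z^4.

∂_1: C_1 → C_0 sends each edge [p,q] (with p < q) to q − p. For instance
  ∂cd = d − c.
The resulting 4×4 matrix has rank 3, and its Smith normal form has invariant factors (1,1,1).

Computing H_k = (kernel of ∂_k) / (image of ∂_{k+1}):

  H_0: rank C_0 − rank ∂_1 = 4 − 3 = 1, and the invariant factors of ∂_1 are all 1, so H_0 = Z.
  H_1: rank ker ∂_1 − rank ∂_2 = (4 − 3) − 0 = 1, and there is no ∂_2, so H_1 = Z.

As a check, the Euler characteristic is 4 − 4 = 0, which agrees with 1 − 1 = 0.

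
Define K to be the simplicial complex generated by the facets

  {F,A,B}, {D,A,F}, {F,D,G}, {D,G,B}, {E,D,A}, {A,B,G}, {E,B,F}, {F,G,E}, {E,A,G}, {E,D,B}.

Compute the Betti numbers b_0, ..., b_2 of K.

K has 6 vertices, 15 edges, 10 triangles.
rank ∂_0 = 0, rank ∂_1 = 5 ⇒ b_0 = 6 − 0 − 5 = 1; all invariant factors of ∂_1 are 1 so no torsion. So H_0 ≅ Z.
rank ∂_1 = 5, rank ∂_2 = 10 ⇒ b_1 = 15 − 5 − 10 = 0; ∂_2 has invariant factor(s) [2] giving torsion. So H_1 ≅ Z/2Z.
rank ∂_2 = 10, rank ∂_3 = 0 ⇒ b_2 = 10 − 10 − 0 = 0. So H_2 ≅ 0.

b_0 = 1, b_1 = 0, b_2 = 0.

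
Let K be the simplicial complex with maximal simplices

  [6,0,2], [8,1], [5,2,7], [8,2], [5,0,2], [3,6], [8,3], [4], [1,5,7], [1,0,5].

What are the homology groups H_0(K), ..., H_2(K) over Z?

H_0 = Z^2,  H_1 = Z^2,  H_2 = 0.

Take the total order 0 < 1 < 2 < 3 < 4 < 5 < 6 < 7 < 8 on the vertex set. Then K (dimension 2) consists of the simplices:

  0-simplices (9): [0], [1], [2], [3], [4], [5], [6], [7], [8]
  1-simplices (14): [0,1], [0,2], [0,5], [0,6], [1,5], [1,7], [1,8], [2,5], [2,6], [2,7], [2,8], [3,6], [3,8], [5,7]
  2-simplices (5): [0,1,5], [0,2,5], [0,2,6], [1,5,7], [2,5,7]

so the chain groups are C_0 ≅ Z^9, C_1 ≅ Z^14, C_2 ≅ Z^5.

The boundary map ∂_1: C_1 → C_0 is given by ∂[p,q] = [q] − [p]. For instance
  ∂[2,5] = [5] − [2].
This gives a 9×14 integer matrix of rank 7; reducing to Smith normal form yields diagonal entries (1,1,1,1,1,1,1).

Boundary ∂_2: C_2 → C_1 maps a triangle to the signed sum of its edges. For instance
  ∂[0,2,6] = [2,6] − [0,6] + [0,2],
  ∂[1,5,7] = [5,7] − [1,7] + [1,5].
As a 14×5 matrix over Z this has rank 5, with invariant factors (1,1,1,1,1).

Now H_k = ker ∂_k / im ∂_{k+1}, so:

  H_0: rank C_0 − rank ∂_1 = 9 − 7 = 2, and the invariant factors of ∂_1 are all 1, so H_0 ≅ Z^2.
  H_1: rank ker ∂_1 − rank ∂_2 = (14 − 7) − 5 = 2, and the invariant factors of ∂_2 are all 1, so H_1 ≅ Z^2.
  H_2: rank ker ∂_2 − rank ∂_3 = (5 − 5) − 0 = 0, and there is no ∂_3, so H_2 ≅ 0.

As a check, the Euler characteristic is 9 − 14 + 5 = 0, which agrees with 2 − 2 + 0 = 0.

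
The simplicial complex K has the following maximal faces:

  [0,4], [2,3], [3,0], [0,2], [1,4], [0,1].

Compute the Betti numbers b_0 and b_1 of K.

b_0 = 1, b_1 = 2.

Take the total order 0 < 1 < 2 < 3 < 4 on the vertex set. Then K (dimension 1) consists of the simplices:

  0-simplices (5): [0], [1], [2], [3], [4]
  1-simplices (6): [0,1], [0,2], [0,3], [0,4], [1,4], [2,3]

Hence C_0 ≅ Z^5, C_1 ≅ Z^6.

The boundary map ∂_1: C_1 → C_0 sends each edge [p,q] (with p < q) to q − p.
The resulting 5×6 matrix has rank 4, and its Smith normal form has invariant factors (1,1,1,1).

Now H_k = ker ∂_k / im ∂_{k+1}, so:

  H_0: rank C_0 − rank ∂_1 = 5 − 4 = 1, and the invariant factors of ∂_1 are all 1, so H_0 = Z.
  H_1: rank ker ∂_1 − rank ∂_2 = (6 − 4) − 0 = 2, and there is no ∂_2, so H_1 = Z^2.

As a check, the Euler characteristic is 5 − 6 = -1, which agrees with 1 − 2 = -1.
(K is a triangulation of a wedge of 2 circles.)

Hence the Betti numbers are b_0 = 1, b_1 = 2.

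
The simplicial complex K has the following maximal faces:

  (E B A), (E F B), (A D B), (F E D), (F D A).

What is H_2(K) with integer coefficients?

Fix the vertex order A < B < D < E < F and write every simplex with vertices in increasing order. Then dim K = 2 and the simplices of K are:

  0-simplices (5): A, B, D, E, F
  1-simplices (10): AB, AD, AE, AF, BD, BE, BF, DE, DF, EF
  2-simplices (5): ABD, ABE, ADF, BEF, DEF

Hence C_0 ≅ Z^5, C_1 ≅ Z^10, C_2 ≅ Z^5.

The boundary map ∂_1: C_1 → C_0 is given by ∂[p,q] = [q] − [p].
This gives a 5×10 integer matrix of rank 4; reducing to Smith normal form yields diagonal entries (1,1,1,1).

∂_2: C_2 → C_1 maps a triangle to the signed sum of its edges. For instance
  ∂DEF = EF − DF + DE,
  ∂BEF = EF − BF + BE.
This gives a 10×5 integer matrix of rank 5; reducing to Smith normal form yields diagonal entries (1,1,1,1,1).

Reading off H_k = ker ∂_k / im ∂_{k+1}:

  H_2: rank ker ∂_2 − rank ∂_3 = (5 − 5) − 0 = 0, and there is no ∂_3, so H_2 = 0.

(K is a triangulation of the Möbius band.)

H_2 = 0.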